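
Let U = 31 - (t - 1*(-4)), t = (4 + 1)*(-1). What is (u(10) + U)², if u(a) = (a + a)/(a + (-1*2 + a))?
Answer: 88804/81 ≈ 1096.3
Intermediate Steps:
t = -5 (t = 5*(-1) = -5)
u(a) = 2*a/(-2 + 2*a) (u(a) = (2*a)/(a + (-2 + a)) = (2*a)/(-2 + 2*a) = 2*a/(-2 + 2*a))
U = 32 (U = 31 - (-5 - 1*(-4)) = 31 - (-5 + 4) = 31 - 1*(-1) = 31 + 1 = 32)
(u(10) + U)² = (10/(-1 + 10) + 32)² = (10/9 + 32)² = (298/9)² = 88804/81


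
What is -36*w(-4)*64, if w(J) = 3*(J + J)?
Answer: 55296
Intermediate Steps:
w(J) = 6*J (w(J) = 3*(2*J) = 6*J)
-36*w(-4)*64 = -216*(-4)*64 = -36*(-24)*64 = 864*64 = 55296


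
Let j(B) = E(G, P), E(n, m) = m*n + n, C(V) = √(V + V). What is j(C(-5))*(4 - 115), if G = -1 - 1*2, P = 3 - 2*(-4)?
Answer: 3996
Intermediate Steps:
P = 11 (P = 3 + 8 = 11)
G = -3 (G = -1 - 2 = -3)
C(V) = √2*√V (C(V) = √(2*V) = √2*√V)
E(n, m) = n + m*n
j(B) = -36 (j(B) = -3*(1 + 11) = -3*12 = -36)
j(C(-5))*(4 - 115) = -36*(4 - 115) = -36*(-111) = 3996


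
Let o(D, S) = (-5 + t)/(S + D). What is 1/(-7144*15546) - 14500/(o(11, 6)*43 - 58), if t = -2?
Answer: 9125481271571/47645007696 ≈ 191.53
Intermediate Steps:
o(D, S) = -7/(D + S) (o(D, S) = (-5 - 2)/(S + D) = -7/(D + S))
1/(-7144*15546) - 14500/(o(11, 6)*43 - 58) = 1/(-7144*15546) - 14500/(-7/(11 + 6)*43 - 58) = -1/7144*1/15546 - 14500/(-7/17*43 - 58) = -1/111060624 - 14500/(-7*1/17*43 - 58) = -1/111060624 - 14500/(-7/17*43 - 58) = -1/111060624 - 14500/(-301/17 - 58) = -1/111060624 - 14500/(-1287/17) = -1/111060624 - 14500*(-17/1287) = -1/111060624 + 246500/1287 = 9125481271571/47645007696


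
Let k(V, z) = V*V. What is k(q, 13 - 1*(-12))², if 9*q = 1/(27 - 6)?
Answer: 1/1275989841 ≈ 7.8371e-10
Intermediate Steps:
q = 1/189 (q = 1/(9*(27 - 6)) = (⅑)/21 = (⅑)*(1/21) = 1/189 ≈ 0.0052910)
k(V, z) = V²
k(q, 13 - 1*(-12))² = ((1/189)²)² = (1/35721)² = 1/1275989841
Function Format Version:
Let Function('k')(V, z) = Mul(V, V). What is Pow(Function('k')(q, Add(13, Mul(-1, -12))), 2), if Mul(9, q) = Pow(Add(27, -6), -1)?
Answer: Rational(1, 1275989841) ≈ 7.8371e-10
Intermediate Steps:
q = Rational(1, 189) (q = Mul(Rational(1, 9), Pow(Add(27, -6), -1)) = Mul(Rational(1, 9), Pow(21, -1)) = Mul(Rational(1, 9), Rational(1, 21)) = Rational(1, 189) ≈ 0.0052910)
Function('k')(V, z) = Pow(V, 2)
Pow(Function('k')(q, Add(13, Mul(-1, -12))), 2) = Pow(Pow(Rational(1, 189), 2), 2) = Pow(Rational(1, 35721), 2) = Rational(1, 1275989841)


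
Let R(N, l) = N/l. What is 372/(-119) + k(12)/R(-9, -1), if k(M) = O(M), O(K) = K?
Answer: -640/357 ≈ -1.7927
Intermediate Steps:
k(M) = M
372/(-119) + k(12)/R(-9, -1) = 372/(-119) + 12/((-9/(-1))) = 372*(-1/119) + 12/((-9*(-1))) = -372/119 + 12/9 = -372/119 + 12*(⅑) = -372/119 + 4/3 = -640/357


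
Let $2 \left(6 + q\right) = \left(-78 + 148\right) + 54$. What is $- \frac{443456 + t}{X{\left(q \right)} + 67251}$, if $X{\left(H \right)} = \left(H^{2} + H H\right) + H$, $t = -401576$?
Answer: $- \frac{41880}{73579} \approx -0.56918$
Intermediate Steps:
$q = 56$ ($q = -6 + \frac{\left(-78 + 148\right) + 54}{2} = -6 + \frac{70 + 54}{2} = -6 + \frac{1}{2} \cdot 124 = -6 + 62 = 56$)
$X{\left(H \right)} = H + 2 H^{2}$ ($X{\left(H \right)} = \left(H^{2} + H^{2}\right) + H = 2 H^{2} + H = H + 2 H^{2}$)
$- \frac{443456 + t}{X{\left(q \right)} + 67251} = - \frac{443456 - 401576}{56 \left(1 + 2 \cdot 56\right) + 67251} = - \frac{41880}{56 \left(1 + 112\right) + 67251} = - \frac{41880}{56 \cdot 113 + 67251} = - \frac{41880}{6328 + 67251} = - \frac{41880}{73579}$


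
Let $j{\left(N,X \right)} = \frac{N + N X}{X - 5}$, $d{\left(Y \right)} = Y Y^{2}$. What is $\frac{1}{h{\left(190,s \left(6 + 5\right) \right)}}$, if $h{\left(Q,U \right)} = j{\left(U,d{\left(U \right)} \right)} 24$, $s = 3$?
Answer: $\frac{8983}{7115724} \approx 0.0012624$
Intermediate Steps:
$d{\left(Y \right)} = Y^{3}$
$j{\left(N,X \right)} = \frac{N + N X}{-5 + X}$
$h{\left(Q,U \right)} = \frac{24 U \left(1 + U^{3}\right)}{-5 + U^{3}}$ ($h{\left(Q,U \right)} = \frac{U \left(1 + U^{3}\right)}{-5 + U^{3}} \cdot 24 = \frac{24 U \left(1 + U^{3}\right)}{-5 + U^{3}}$)
$\frac{1}{h{\left(190,s \left(6 + 5\right) \right)}} = \frac{1}{24 \cdot 3 \left(6 + 5\right) \frac{1}{-5 + \left(3 \left(6 + 5\right)\right)^{3}} \left(1 + \left(3 \left(6 + 5\right)\right)^{3}\right)} = \frac{1}{24 \cdot 3 \cdot 11 \frac{1}{-5 + \left(3 \cdot 11\right)^{3}} \left(1 + \left(3 \cdot 11\right)^{3}\right)} = \frac{1}{24 \cdot 33 \frac{1}{-5 + 33^{3}} \left(1 + 33^{3}\right)} = \frac{1}{24 \cdot 33 \frac{1}{-5 + 35937} \left(1 + 35937\right)} = \frac{1}{24 \cdot 33 \cdot \frac{1}{35932} \cdot 35938} = \frac{1}{\frac{7115724}{8983}} = \frac{8983}{7115724}$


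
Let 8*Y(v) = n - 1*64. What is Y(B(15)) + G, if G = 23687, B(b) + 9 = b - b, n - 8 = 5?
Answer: 189445/8 ≈ 23681.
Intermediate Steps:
n = 13 (n = 8 + 5 = 13)
B(b) = -9 (B(b) = -9 + (b - b) = -9 + 0 = -9)
Y(v) = -51/8 (Y(v) = (13 - 1*64)/8 = (13 - 64)/8 = (1/8)*(-51) = -51/8)
Y(B(15)) + G = -51/8 + 23687 = 189445/8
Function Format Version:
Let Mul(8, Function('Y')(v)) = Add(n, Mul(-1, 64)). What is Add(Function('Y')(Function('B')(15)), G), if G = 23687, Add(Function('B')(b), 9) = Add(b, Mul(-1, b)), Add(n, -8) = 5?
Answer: Rational(189445, 8) ≈ 23681.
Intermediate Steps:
n = 13 (n = Add(8, 5) = 13)
Function('B')(b) = -9 (Function('B')(b) = Add(-9, Add(b, Mul(-1, b))) = Add(-9, 0) = -9)
Function('Y')(v) = Rational(-51, 8) (Function('Y')(v) = Mul(Rational(1, 8), Add(13, Mul(-1, 64))) = Mul(Rational(1, 8), Add(13, -64)) = Mul(Rational(1, 8), -51) = Rational(-51, 8))
Add(Function('Y')(Function('B')(15)), G) = Add(Rational(-51, 8), 23687) = Rational(189445, 8)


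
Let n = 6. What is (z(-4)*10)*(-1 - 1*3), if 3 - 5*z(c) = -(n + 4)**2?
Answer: -824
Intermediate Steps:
z(c) = 103/5 (z(c) = 3/5 - (-1)*(6 + 4)**2/5 = 3/5 - (-1)*10**2/5 = 3/5 - (-1)*100/5 = 3/5 - 1/5*(-100) = 3/5 + 20 = 103/5)
(z(-4)*10)*(-1 - 1*3) = ((103/5)*10)*(-1 - 1*3) = 206*(-1 - 3) = 206*(-4) = -824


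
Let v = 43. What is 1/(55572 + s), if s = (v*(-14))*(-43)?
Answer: 1/81458 ≈ 1.2276e-5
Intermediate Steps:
s = 25886 (s = (43*(-14))*(-43) = -602*(-43) = 25886)
1/(55572 + s) = 1/(55572 + 25886) = 1/81458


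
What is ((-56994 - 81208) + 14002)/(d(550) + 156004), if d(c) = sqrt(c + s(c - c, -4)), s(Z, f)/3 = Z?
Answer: -3229282800/4056207911 + 103500*sqrt(22)/4056207911 ≈ -0.79601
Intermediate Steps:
s(Z, f) = 3*Z
d(c) = sqrt(c) (d(c) = sqrt(c + 3*(c - c)) = sqrt(c + 3*0) = sqrt(c + 0) = sqrt(c))
((-56994 - 81208) + 14002)/(d(550) + 156004) = ((-56994 - 81208) + 14002)/(sqrt(550) + 156004) = (-138202 + 14002)/(5*sqrt(22) + 156004) = -124200/(156004 + 5*sqrt(22))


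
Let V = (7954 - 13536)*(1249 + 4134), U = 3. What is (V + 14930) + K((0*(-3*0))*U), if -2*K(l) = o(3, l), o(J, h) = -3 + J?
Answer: -30032976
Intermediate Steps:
V = -30047906 (V = -5582*5383 = -30047906)
K(l) = 0 (K(l) = -(-3 + 3)/2 = -1/2*0 = 0)
(V + 14930) + K((0*(-3*0))*U) = (-30047906 + 14930) + 0 = -30032976 + 0 = -30032976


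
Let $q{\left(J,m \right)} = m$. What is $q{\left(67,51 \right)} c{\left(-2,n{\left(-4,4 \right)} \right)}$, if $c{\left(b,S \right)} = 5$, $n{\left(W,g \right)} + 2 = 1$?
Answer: $255$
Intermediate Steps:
$n{\left(W,g \right)} = -1$ ($n{\left(W,g \right)} = -2 + 1 = -1$)
$q{\left(67,51 \right)} c{\left(-2,n{\left(-4,4 \right)} \right)} = 51 \cdot 5 = 255$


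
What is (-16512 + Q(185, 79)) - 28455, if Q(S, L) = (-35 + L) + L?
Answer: -44844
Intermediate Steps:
Q(S, L) = -35 + 2*L
(-16512 + Q(185, 79)) - 28455 = (-16512 + (-35 + 2*79)) - 28455 = (-16512 + (-35 + 158)) - 28455 = (-16512 + 123) - 28455 = -16389 - 28455 = -44844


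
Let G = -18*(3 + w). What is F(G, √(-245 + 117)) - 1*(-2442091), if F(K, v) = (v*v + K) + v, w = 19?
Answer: 2441567 + 8*I*√2 ≈ 2.4416e+6 + 11.314*I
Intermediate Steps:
G = -396 (G = -18*(3 + 19) = -18*22 = -396)
F(K, v) = K + v + v² (F(K, v) = (v² + K) + v = (K + v²) + v = K + v + v²)
F(G, √(-245 + 117)) - 1*(-2442091) = (-396 + √(-245 + 117) + (√(-245 + 117))²) - 1*(-2442091) = (-396 + √(-128) + (√(-128))²) + 2442091 = (-396 + 8*I*√2 + (8*I*√2)²) + 2442091 = (-396 + 8*I*√2 - 128) + 2442091 = (-524 + 8*I*√2) + 2442091 = 2441567 + 8*I*√2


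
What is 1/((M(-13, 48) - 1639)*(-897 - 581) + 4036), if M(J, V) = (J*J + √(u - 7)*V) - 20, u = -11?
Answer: 137891/309885028624 + 6651*I*√2/154942514312 ≈ 4.4497e-7 + 6.0706e-8*I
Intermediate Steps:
M(J, V) = -20 + J² + 3*I*V*√2 (M(J, V) = (J*J + √(-11 - 7)*V) - 20 = (J² + √(-18)*V) - 20 = (J² + (3*I*√2)*V) - 20 = (J² + 3*I*V*√2) - 20 = -20 + J² + 3*I*V*√2)
1/((M(-13, 48) - 1639)*(-897 - 581) + 4036) = 1/(((-20 + (-13)² + 3*I*48*√2) - 1639)*(-897 - 581) + 4036) = 1/(((-20 + 169 + 144*I*√2) - 1639)*(-1478) + 4036) = 1/(((149 + 144*I*√2) - 1639)*(-1478) + 4036) = 1/((-1490 + 144*I*√2)*(-1478) + 4036) = 1/((2202220 - 212832*I*√2) + 4036) = 1/(2206256 - 212832*I*√2)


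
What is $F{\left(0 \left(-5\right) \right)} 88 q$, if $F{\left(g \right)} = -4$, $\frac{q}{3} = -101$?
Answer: $106656$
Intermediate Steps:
$q = -303$ ($q = 3 \left(-101\right) = -303$)
$F{\left(0 \left(-5\right) \right)} 88 q = \left(-4\right) 88 \left(-303\right) = \left(-352\right) \left(-303\right) = 106656$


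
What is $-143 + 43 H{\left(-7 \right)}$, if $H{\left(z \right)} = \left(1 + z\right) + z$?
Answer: $-702$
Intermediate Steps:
$H{\left(z \right)} = 1 + 2 z$
$-143 + 43 H{\left(-7 \right)} = -143 + 43 \left(1 + 2 \left(-7\right)\right) = -143 + 43 \left(1 - 14\right) = -143 + 43 \left(-13\right) = -143 - 559 = -702$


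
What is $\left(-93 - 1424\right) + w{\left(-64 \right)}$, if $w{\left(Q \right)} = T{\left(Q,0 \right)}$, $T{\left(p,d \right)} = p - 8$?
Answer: $-1589$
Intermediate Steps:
$T{\left(p,d \right)} = -8 + p$
$w{\left(Q \right)} = -8 + Q$
$\left(-93 - 1424\right) + w{\left(-64 \right)} = \left(-93 - 1424\right) - 72 = -1517 - 72 = -1589$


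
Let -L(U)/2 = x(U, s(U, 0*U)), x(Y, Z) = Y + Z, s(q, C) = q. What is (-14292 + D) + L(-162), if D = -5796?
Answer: -19440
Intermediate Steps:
L(U) = -4*U (L(U) = -2*(U + U) = -4*U)
(-14292 + D) + L(-162) = (-14292 - 5796) - 4*(-162) = -20088 + 648 = -19440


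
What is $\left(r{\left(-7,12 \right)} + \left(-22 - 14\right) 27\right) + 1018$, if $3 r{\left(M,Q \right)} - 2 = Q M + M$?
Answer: $\frac{49}{3} \approx 16.333$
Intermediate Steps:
$r{\left(M,Q \right)} = \frac{2}{3} + \frac{M}{3} + \frac{M Q}{3}$ ($r{\left(M,Q \right)} = \frac{2}{3} + \frac{Q M + M}{3} = \frac{2}{3} + \frac{M Q + M}{3} = \frac{2}{3} + \frac{M + M Q}{3} = \frac{2}{3} + \left(\frac{M}{3} + \frac{M Q}{3}\right) = \frac{2}{3} + \frac{M}{3} + \frac{M Q}{3}$)
$\left(r{\left(-7,12 \right)} + \left(-22 - 14\right) 27\right) + 1018 = \left(\left(\frac{2}{3} + \frac{1}{3} \left(-7\right) + \frac{1}{3} \left(-7\right) 12\right) + \left(-22 - 14\right) 27\right) + 1018 = \left(\left(\frac{2}{3} - \frac{7}{3} - 28\right) - 972\right) + 1018 = \left(- \frac{89}{3} - 972\right) + 1018 = - \frac{3005}{3} + 1018 = \frac{49}{3}$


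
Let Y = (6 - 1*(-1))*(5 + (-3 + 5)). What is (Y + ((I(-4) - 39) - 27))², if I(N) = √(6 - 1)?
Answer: (-17 + √5)² ≈ 217.97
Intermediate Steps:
I(N) = √5
Y = 49 (Y = (6 + 1)*(5 + 2) = 7*7 = 49)
(Y + ((I(-4) - 39) - 27))² = (49 + ((√5 - 39) - 27))² = (49 + ((-39 + √5) - 27))² = (49 + (-66 + √5))² = (-17 + √5)²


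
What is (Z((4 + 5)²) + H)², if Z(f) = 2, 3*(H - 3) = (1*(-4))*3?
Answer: 1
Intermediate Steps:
H = -1 (H = 3 + ((1*(-4))*3)/3 = 3 + (-4*3)/3 = 3 + (⅓)*(-12) = 3 - 4 = -1)
(Z((4 + 5)²) + H)² = (2 - 1)² = 1² = 1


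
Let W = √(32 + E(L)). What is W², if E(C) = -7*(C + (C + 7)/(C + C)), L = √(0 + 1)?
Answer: -3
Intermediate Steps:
L = 1 (L = √1 = 1)
E(C) = -7*C - 7*(7 + C)/(2*C) (E(C) = -7*(C + (7 + C)/((2*C))) = -7*(C + (7 + C)*(1/(2*C))) = -7*(C + (7 + C)/(2*C)) = -7*C - 7*(7 + C)/(2*C))
W = I*√3 (W = √(32 + (-7/2 - 7*1 - 49/2/1)) = √(32 + (-7/2 - 7 - 49/2*1)) = √(32 + (-7/2 - 7 - 49/2)) = √(32 - 35) = √(-3) = I*√3 ≈ 1.732*I)
W² = (I*√3)² = -3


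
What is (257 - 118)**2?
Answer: 19321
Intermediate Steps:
(257 - 118)**2 = 139**2 = 19321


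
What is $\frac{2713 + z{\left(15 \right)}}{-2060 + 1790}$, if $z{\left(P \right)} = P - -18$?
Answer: $- \frac{1373}{135} \approx -10.17$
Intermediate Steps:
$z{\left(P \right)} = 18 + P$ ($z{\left(P \right)} = P + 18 = 18 + P$)
$\frac{2713 + z{\left(15 \right)}}{-2060 + 1790} = \frac{2713 + \left(18 + 15\right)}{-2060 + 1790} = \frac{2713 + 33}{-270} = 2746 \left(- \frac{1}{270}\right) = - \frac{1373}{135}$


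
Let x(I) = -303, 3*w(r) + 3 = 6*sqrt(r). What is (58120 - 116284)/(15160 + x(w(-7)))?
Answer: -58164/14857 ≈ -3.9149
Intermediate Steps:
w(r) = -1 + 2*sqrt(r) (w(r) = -1 + (6*sqrt(r))/3 = -1 + 2*sqrt(r))
(58120 - 116284)/(15160 + x(w(-7))) = (58120 - 116284)/(15160 - 303) = -58164/14857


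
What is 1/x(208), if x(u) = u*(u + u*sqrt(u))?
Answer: -1/8955648 + sqrt(13)/2238912 ≈ 1.4987e-6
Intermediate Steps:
x(u) = u*(u + u**(3/2))
1/x(208) = 1/(208**2 + 208**(5/2)) = 1/(43264 + 173056*sqrt(13))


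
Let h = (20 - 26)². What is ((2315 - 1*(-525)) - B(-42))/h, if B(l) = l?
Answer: 1441/18 ≈ 80.056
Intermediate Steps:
h = 36 (h = (-6)² = 36)
((2315 - 1*(-525)) - B(-42))/h = ((2315 - 1*(-525)) - 1*(-42))/36 = ((2315 + 525) + 42)*(1/36) = (2840 + 42)*(1/36) = 2882*(1/36) = 1441/18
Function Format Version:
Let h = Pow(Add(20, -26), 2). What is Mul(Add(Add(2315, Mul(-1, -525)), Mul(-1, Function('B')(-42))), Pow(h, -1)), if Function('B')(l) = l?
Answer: Rational(1441, 18) ≈ 80.056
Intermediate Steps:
h = 36 (h = Pow(-6, 2) = 36)
Mul(Add(Add(2315, Mul(-1, -525)), Mul(-1, Function('B')(-42))), Pow(h, -1)) = Mul(Add(Add(2315, Mul(-1, -525)), Mul(-1, -42)), Pow(36, -1)) = Mul(Add(Add(2315, 525), 42), Rational(1, 36)) = Mul(Add(2840, 42), Rational(1, 36)) = Mul(2882, Rational(1, 36)) = Rational(1441, 18)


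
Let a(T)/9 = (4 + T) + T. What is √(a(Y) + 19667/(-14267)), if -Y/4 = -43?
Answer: √637229520059/14267 ≈ 55.952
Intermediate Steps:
Y = 172 (Y = -4*(-43) = 172)
a(T) = 36 + 18*T (a(T) = 9*((4 + T) + T) = 9*(4 + 2*T) = 36 + 18*T)
√(a(Y) + 19667/(-14267)) = √((36 + 18*172) + 19667/(-14267)) = √((36 + 3096) + 19667*(-1/14267)) = √(3132 - 19667/14267) = √(44664577/14267) = √637229520059/14267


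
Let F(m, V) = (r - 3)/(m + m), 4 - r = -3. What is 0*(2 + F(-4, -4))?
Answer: 0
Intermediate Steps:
r = 7 (r = 4 - 1*(-3) = 4 + 3 = 7)
F(m, V) = 2/m (F(m, V) = (7 - 3)/(m + m) = 4/((2*m)) = 4*(1/(2*m)) = 2/m)
0*(2 + F(-4, -4)) = 0*(2 + 2/(-4)) = 0*(2 + 2*(-¼)) = 0*(2 - ½) = 0*(3/2) = 0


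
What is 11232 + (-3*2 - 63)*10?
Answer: 10542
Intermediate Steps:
11232 + (-3*2 - 63)*10 = 11232 + (-6 - 63)*10 = 11232 - 69*10 = 11232 - 690 = 10542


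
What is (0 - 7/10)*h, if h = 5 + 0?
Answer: -7/2 ≈ -3.5000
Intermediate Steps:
h = 5
(0 - 7/10)*h = (0 - 7/10)*5 = -7/10*5 = -7/2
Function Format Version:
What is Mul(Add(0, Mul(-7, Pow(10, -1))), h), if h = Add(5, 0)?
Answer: Rational(-7, 2) ≈ -3.5000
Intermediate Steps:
h = 5
Mul(Add(0, Mul(-7, Pow(10, -1))), h) = Mul(Add(0, Mul(-7, Pow(10, -1))), 5) = Mul(Add(0, Mul(-7, Rational(1, 10))), 5) = Mul(Add(0, Rational(-7, 10)), 5) = Mul(Rational(-7, 10), 5) = Rational(-7, 2)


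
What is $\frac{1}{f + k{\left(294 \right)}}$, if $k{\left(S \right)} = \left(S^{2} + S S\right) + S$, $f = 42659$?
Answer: $\frac{1}{215825} \approx 4.6334 \cdot 10^{-6}$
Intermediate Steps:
$k{\left(S \right)} = S + 2 S^{2}$ ($k{\left(S \right)} = \left(S^{2} + S^{2}\right) + S = 2 S^{2} + S = S + 2 S^{2}$)
$\frac{1}{f + k{\left(294 \right)}} = \frac{1}{42659 + 294 \left(1 + 2 \cdot 294\right)} = \frac{1}{42659 + 294 \left(1 + 588\right)} = \frac{1}{42659 + 294 \cdot 589} = \frac{1}{42659 + 173166} = \frac{1}{215825}$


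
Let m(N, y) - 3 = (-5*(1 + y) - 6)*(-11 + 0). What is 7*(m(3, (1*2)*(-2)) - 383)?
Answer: -3353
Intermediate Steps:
m(N, y) = 124 + 55*y (m(N, y) = 3 + (-5*(1 + y) - 6)*(-11 + 0) = 3 + ((-5 - 5*y) - 6)*(-11) = 3 + (-11 - 5*y)*(-11) = 3 + (121 + 55*y) = 124 + 55*y)
7*(m(3, (1*2)*(-2)) - 383) = 7*((124 + 55*((1*2)*(-2))) - 383) = 7*((124 + 55*(2*(-2))) - 383) = 7*((124 + 55*(-4)) - 383) = 7*((124 - 220) - 383) = 7*(-96 - 383) = 7*(-479) = -3353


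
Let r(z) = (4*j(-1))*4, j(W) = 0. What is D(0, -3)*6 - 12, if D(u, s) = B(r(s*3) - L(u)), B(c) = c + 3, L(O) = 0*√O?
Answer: 6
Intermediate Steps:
L(O) = 0
r(z) = 0 (r(z) = (4*0)*4 = 0*4 = 0)
B(c) = 3 + c
D(u, s) = 3 (D(u, s) = 3 + (0 - 1*0) = 3 + (0 + 0) = 3 + 0 = 3)
D(0, -3)*6 - 12 = 3*6 - 12 = 18 - 12 = 6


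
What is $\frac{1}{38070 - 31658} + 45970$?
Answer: $\frac{294759641}{6412} \approx 45970.0$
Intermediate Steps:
$\frac{1}{38070 - 31658} + 45970 = \frac{1}{6412} + 45970 = \frac{294759641}{6412}$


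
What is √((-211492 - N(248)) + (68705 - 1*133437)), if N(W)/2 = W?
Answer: 4*I*√17295 ≈ 526.04*I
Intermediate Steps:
N(W) = 2*W
√((-211492 - N(248)) + (68705 - 1*133437)) = √((-211492 - 2*248) + (68705 - 1*133437)) = √((-211492 - 1*496) + (68705 - 133437)) = √((-211492 - 496) - 64732) = √(-211988 - 64732) = √(-276720) = 4*I*√17295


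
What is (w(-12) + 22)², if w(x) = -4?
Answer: 324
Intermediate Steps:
(w(-12) + 22)² = (-4 + 22)² = 18² = 324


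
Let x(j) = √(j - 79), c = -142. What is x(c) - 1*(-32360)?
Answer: 32360 + I*√221 ≈ 32360.0 + 14.866*I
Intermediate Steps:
x(j) = √(-79 + j)
x(c) - 1*(-32360) = √(-79 - 142) - 1*(-32360) = √(-221) + 32360 = I*√221 + 32360 = 32360 + I*√221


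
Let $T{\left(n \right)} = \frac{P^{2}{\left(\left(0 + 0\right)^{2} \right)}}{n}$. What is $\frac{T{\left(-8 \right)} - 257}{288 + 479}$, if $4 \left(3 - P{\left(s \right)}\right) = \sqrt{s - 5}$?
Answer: $- \frac{33035}{98176} + \frac{3 i \sqrt{5}}{12272} \approx -0.33649 + 0.00054663 i$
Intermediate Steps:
$P{\left(s \right)} = 3 - \frac{\sqrt{-5 + s}}{4}$ ($P{\left(s \right)} = 3 - \frac{\sqrt{s - 5}}{4} = 3 - \frac{\sqrt{-5 + s}}{4}$)
$T{\left(n \right)} = \frac{\left(3 - \frac{i \sqrt{5}}{4}\right)^{2}}{n}$ ($T{\left(n \right)} = \frac{\left(3 - \frac{\sqrt{-5 + \left(0 + 0\right)^{2}}}{4}\right)^{2}}{n} = \frac{\left(3 - \frac{\sqrt{-5 + 0^{2}}}{4}\right)^{2}}{n} = \frac{\left(3 - \frac{\sqrt{-5 + 0}}{4}\right)^{2}}{n} = \frac{\left(3 - \frac{\sqrt{-5}}{4}\right)^{2}}{n} = \frac{\left(3 - \frac{i \sqrt{5}}{4}\right)^{2}}{n}$)
$\frac{T{\left(-8 \right)} - 257}{288 + 479} = \frac{\frac{\left(12 - i \sqrt{5}\right)^{2}}{16 \left(-8\right)} - 257}{288 + 479} = \frac{\frac{1}{16} \left(- \frac{1}{8}\right) \left(12 - i \sqrt{5}\right)^{2} - 257}{767} = \left(- \frac{\left(12 - i \sqrt{5}\right)^{2}}{128} - 257\right) \frac{1}{767} = \left(-257 - \frac{\left(12 - i \sqrt{5}\right)^{2}}{128}\right) \frac{1}{767} = - \frac{257}{767} - \frac{\left(12 - i \sqrt{5}\right)^{2}}{98176}$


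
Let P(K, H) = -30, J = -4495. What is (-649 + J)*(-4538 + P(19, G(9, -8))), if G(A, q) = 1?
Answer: 23497792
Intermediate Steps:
(-649 + J)*(-4538 + P(19, G(9, -8))) = (-649 - 4495)*(-4538 - 30) = -5144*(-4568) = 23497792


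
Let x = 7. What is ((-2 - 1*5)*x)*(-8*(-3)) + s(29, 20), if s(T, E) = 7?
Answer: -1169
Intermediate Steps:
((-2 - 1*5)*x)*(-8*(-3)) + s(29, 20) = ((-2 - 1*5)*7)*(-8*(-3)) + 7 = ((-2 - 5)*7)*24 + 7 = -7*7*24 + 7 = -49*24 + 7 = -1176 + 7 = -1169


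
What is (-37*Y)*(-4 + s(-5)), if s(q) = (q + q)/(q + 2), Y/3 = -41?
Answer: -3034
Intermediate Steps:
Y = -123 (Y = 3*(-41) = -123)
s(q) = 2*q/(2 + q) (s(q) = (2*q)/(2 + q) = 2*q/(2 + q))
(-37*Y)*(-4 + s(-5)) = (-37*(-123))*(-4 + 2*(-5)/(2 - 5)) = 4551*(-4 + 2*(-5)/(-3)) = 4551*(-4 + 2*(-5)*(-⅓)) = 4551*(-4 + 10/3) = 4551*(-⅔) = -3034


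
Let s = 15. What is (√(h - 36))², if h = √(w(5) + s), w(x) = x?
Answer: -36 + 2*√5 ≈ -31.528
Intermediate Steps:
h = 2*√5 (h = √(5 + 15) = √20 = 2*√5 ≈ 4.4721)
(√(h - 36))² = (√(2*√5 - 36))² = (√(-36 + 2*√5))² = -36 + 2*√5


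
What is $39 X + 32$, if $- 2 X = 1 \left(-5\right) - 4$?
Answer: $\frac{415}{2} \approx 207.5$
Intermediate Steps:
$X = \frac{9}{2}$ ($X = - \frac{1 \left(-5\right) - 4}{2} = - \frac{-5 - 4}{2} = \left(- \frac{1}{2}\right) \left(-9\right) = \frac{9}{2} \approx 4.5$)
$39 X + 32 = 39 \cdot \frac{9}{2} + 32 = \frac{351}{2} + 32 = \frac{415}{2}$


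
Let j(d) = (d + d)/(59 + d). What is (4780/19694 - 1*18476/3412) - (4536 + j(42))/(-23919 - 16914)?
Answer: -58440862873613/11546872672101 ≈ -5.0612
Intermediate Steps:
j(d) = 2*d/(59 + d) (j(d) = (2*d)/(59 + d) = 2*d/(59 + d))
(4780/19694 - 1*18476/3412) - (4536 + j(42))/(-23919 - 16914) = (4780/19694 - 1*18476/3412) - (4536 + 2*42/(59 + 42))/(-23919 - 16914) = (4780*(1/19694) - 18476*1/3412) - (4536 + 2*42/101)/(-40833) = (2390/9847 - 4619/853) - (4536 + 2*42*(1/101))*(-1)/40833 = -43444623/8399491 - (4536 + 84/101)*(-1)/40833 = -43444623/8399491 - 458220*(-1)/(101*40833) = -43444623/8399491 - 1*(-152740/1374711) = -43444623/8399491 + 152740/1374711 = -58440862873613/11546872672101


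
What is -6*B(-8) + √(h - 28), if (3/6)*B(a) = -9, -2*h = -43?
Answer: 108 + I*√26/2 ≈ 108.0 + 2.5495*I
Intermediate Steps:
h = 43/2 (h = -½*(-43) = 43/2 ≈ 21.500)
B(a) = -18 (B(a) = 2*(-9) = -18)
-6*B(-8) + √(h - 28) = -6*(-18) + √(43/2 - 28) = 108 + √(-13/2) = 108 + I*√26/2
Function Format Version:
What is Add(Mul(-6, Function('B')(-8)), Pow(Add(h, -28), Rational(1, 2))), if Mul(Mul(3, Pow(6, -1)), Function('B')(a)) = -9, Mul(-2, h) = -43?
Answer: Add(108, Mul(Rational(1, 2), I, Pow(26, Rational(1, 2)))) ≈ Add(108.00, Mul(2.5495, I))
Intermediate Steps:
h = Rational(43, 2) (h = Mul(Rational(-1, 2), -43) = Rational(43, 2) ≈ 21.500)
Function('B')(a) = -18 (Function('B')(a) = Mul(2, -9) = -18)
Add(Mul(-6, Function('B')(-8)), Pow(Add(h, -28), Rational(1, 2))) = Add(Mul(-6, -18), Pow(Add(Rational(43, 2), -28), Rational(1, 2))) = Add(108, Pow(Rational(-13, 2), Rational(1, 2))) = Add(108, Mul(Rational(1, 2), I, Pow(26, Rational(1, 2))))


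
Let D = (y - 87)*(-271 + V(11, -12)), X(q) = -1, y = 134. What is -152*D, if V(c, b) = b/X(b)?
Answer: 1850296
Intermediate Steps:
V(c, b) = -b (V(c, b) = b/(-1) = b*(-1) = -b)
D = -12173 (D = (134 - 87)*(-271 - 1*(-12)) = 47*(-271 + 12) = 47*(-259) = -12173)
-152*D = -152*(-12173) = 1850296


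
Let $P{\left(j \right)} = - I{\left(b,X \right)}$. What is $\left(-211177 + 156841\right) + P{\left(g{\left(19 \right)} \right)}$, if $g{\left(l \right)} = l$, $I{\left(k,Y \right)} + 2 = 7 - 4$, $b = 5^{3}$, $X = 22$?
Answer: $-54337$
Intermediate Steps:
$b = 125$
$I{\left(k,Y \right)} = 1$ ($I{\left(k,Y \right)} = -2 + \left(7 - 4\right) = -2 + 3 = 1$)
$P{\left(j \right)} = -1$ ($P{\left(j \right)} = \left(-1\right) 1 = -1$)
$\left(-211177 + 156841\right) + P{\left(g{\left(19 \right)} \right)} = \left(-211177 + 156841\right) - 1 = -54336 - 1 = -54337$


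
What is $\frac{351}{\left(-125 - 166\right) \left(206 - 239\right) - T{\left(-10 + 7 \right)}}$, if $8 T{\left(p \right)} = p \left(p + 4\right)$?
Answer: $\frac{936}{25609} \approx 0.03655$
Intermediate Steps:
$T{\left(p \right)} = \frac{p \left(4 + p\right)}{8}$ ($T{\left(p \right)} = \frac{p \left(p + 4\right)}{8} = \frac{p \left(4 + p\right)}{8}$)
$\frac{351}{\left(-125 - 166\right) \left(206 - 239\right) - T{\left(-10 + 7 \right)}} = \frac{351}{\left(-125 - 166\right) \left(206 - 239\right) - \frac{\left(-10 + 7\right) \left(4 + \left(-10 + 7\right)\right)}{8}} = \frac{351}{\left(-291\right) \left(-33\right) - \frac{1}{8} \left(-3\right) \left(4 - 3\right)} = \frac{351}{9603 - \frac{1}{8} \left(-3\right) 1} = \frac{351}{9603 - - \frac{3}{8}} = \frac{351}{9603 + \frac{3}{8}} = \frac{351}{\frac{76827}{8}} = 351 \cdot \frac{8}{76827} = \frac{936}{25609}$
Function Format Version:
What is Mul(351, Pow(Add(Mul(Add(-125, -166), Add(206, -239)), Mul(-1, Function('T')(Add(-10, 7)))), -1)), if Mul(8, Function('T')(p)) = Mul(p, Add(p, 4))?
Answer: Rational(936, 25609) ≈ 0.036550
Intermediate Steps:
Function('T')(p) = Mul(Rational(1, 8), p, Add(4, p)) (Function('T')(p) = Mul(Rational(1, 8), Mul(p, Add(p, 4))) = Mul(Rational(1, 8), Mul(p, Add(4, p))) = Mul(Rational(1, 8), p, Add(4, p)))
Mul(351, Pow(Add(Mul(Add(-125, -166), Add(206, -239)), Mul(-1, Function('T')(Add(-10, 7)))), -1)) = Mul(351, Pow(Add(Mul(Add(-125, -166), Add(206, -239)), Mul(-1, Mul(Rational(1, 8), Add(-10, 7), Add(4, Add(-10, 7))))), -1)) = Mul(351, Pow(Add(Mul(-291, -33), Mul(-1, Mul(Rational(1, 8), -3, Add(4, -3)))), -1)) = Mul(351, Pow(Add(9603, Mul(-1, Mul(Rational(1, 8), -3, 1))), -1)) = Mul(351, Pow(Add(9603, Mul(-1, Rational(-3, 8))), -1)) = Mul(351, Pow(Add(9603, Rational(3, 8)), -1)) = Mul(351, Pow(Rational(76827, 8), -1)) = Mul(351, Rational(8, 76827)) = Rational(936, 25609)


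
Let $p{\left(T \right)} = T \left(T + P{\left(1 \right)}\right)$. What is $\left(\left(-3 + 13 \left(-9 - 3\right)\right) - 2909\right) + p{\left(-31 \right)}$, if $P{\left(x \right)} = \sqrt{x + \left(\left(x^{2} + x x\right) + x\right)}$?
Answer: $-2169$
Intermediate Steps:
$P{\left(x \right)} = \sqrt{2 x + 2 x^{2}}$ ($P{\left(x \right)} = \sqrt{x + \left(\left(x^{2} + x^{2}\right) + x\right)} = \sqrt{x + \left(2 x^{2} + x\right)} = \sqrt{x + \left(x + 2 x^{2}\right)} = \sqrt{2 x + 2 x^{2}}$)
$p{\left(T \right)} = T \left(2 + T\right)$ ($p{\left(T \right)} = T \left(T + \sqrt{2} \sqrt{1 \left(1 + 1\right)}\right) = T \left(T + \sqrt{2} \sqrt{1 \cdot 2}\right) = T \left(T + \sqrt{2} \sqrt{2}\right) = T \left(T + 2\right) = T \left(2 + T\right)$)
$\left(\left(-3 + 13 \left(-9 - 3\right)\right) - 2909\right) + p{\left(-31 \right)} = \left(\left(-3 + 13 \left(-9 - 3\right)\right) - 2909\right) - 31 \left(2 - 31\right) = \left(\left(-3 + 13 \left(-12\right)\right) - 2909\right) - -899 = \left(\left(-3 - 156\right) - 2909\right) + 899 = \left(-159 - 2909\right) + 899 = -3068 + 899 = -2169$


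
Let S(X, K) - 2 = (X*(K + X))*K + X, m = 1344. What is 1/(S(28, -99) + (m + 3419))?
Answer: 1/201605 ≈ 4.9602e-6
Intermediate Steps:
S(X, K) = 2 + X + K*X*(K + X) (S(X, K) = 2 + ((X*(K + X))*K + X) = 2 + (K*X*(K + X) + X) = 2 + (X + K*X*(K + X)) = 2 + X + K*X*(K + X))
1/(S(28, -99) + (m + 3419)) = 1/((2 + 28 - 99*28**2 + 28*(-99)**2) + (1344 + 3419)) = 1/((2 + 28 - 99*784 + 28*9801) + 4763) = 1/((2 + 28 - 77616 + 274428) + 4763) = 1/(196842 + 4763) = 1/201605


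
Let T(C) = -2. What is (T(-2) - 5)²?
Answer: 49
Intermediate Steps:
(T(-2) - 5)² = (-2 - 5)² = (-7)² = 49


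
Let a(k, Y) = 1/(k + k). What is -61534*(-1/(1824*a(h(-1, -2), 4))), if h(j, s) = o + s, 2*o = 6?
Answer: 30767/456 ≈ 67.471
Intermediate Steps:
o = 3 (o = (½)*6 = 3)
h(j, s) = 3 + s
a(k, Y) = 1/(2*k)
-61534*(-1/(1824*a(h(-1, -2), 4))) = -61534/(((1/(2*(3 - 2)))*(-4*8))*57) = -61534/((((½)/1)*(-32))*57) = -61534/((((½)*1)*(-32))*57) = -61534/(((½)*(-32))*57) = -61534/((-16*57)) = -61534/(-912) = -61534*(-1/912) = 30767/456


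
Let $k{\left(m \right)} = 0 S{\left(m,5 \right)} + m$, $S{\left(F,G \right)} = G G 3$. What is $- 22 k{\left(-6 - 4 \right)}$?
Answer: $220$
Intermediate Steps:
$S{\left(F,G \right)} = 3 G^{2}$ ($S{\left(F,G \right)} = G^{2} \cdot 3 = 3 G^{2}$)
$k{\left(m \right)} = m$ ($k{\left(m \right)} = 0 \cdot 3 \cdot 5^{2} + m = 0 \cdot 3 \cdot 25 + m = 0 \cdot 75 + m = 0 + m = m$)
$- 22 k{\left(-6 - 4 \right)} = - 22 \left(-6 - 4\right) = \left(-22\right) \left(-10\right) = 220$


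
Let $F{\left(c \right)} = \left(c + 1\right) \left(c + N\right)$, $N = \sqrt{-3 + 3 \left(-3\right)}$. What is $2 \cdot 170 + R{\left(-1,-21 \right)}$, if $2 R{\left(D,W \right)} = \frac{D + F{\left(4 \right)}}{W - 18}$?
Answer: $\frac{26501}{78} - \frac{5 i \sqrt{3}}{39} \approx 339.76 - 0.22206 i$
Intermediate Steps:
$N = 2 i \sqrt{3}$ ($N = \sqrt{-3 - 9} = \sqrt{-12} = 2 i \sqrt{3} \approx 3.4641 i$)
$F{\left(c \right)} = \left(1 + c\right) \left(c + 2 i \sqrt{3}\right)$ ($F{\left(c \right)} = \left(c + 1\right) \left(c + 2 i \sqrt{3}\right) = \left(1 + c\right) \left(c + 2 i \sqrt{3}\right)$)
$R{\left(D,W \right)} = \frac{20 + D + 10 i \sqrt{3}}{2 \left(-18 + W\right)}$ ($R{\left(D,W \right)} = \frac{\left(D + \left(4 + 4^{2} + 2 i \sqrt{3} + 2 i 4 \sqrt{3}\right)\right) \frac{1}{W - 18}}{2} = \frac{\left(D + \left(4 + 16 + 2 i \sqrt{3} + 8 i \sqrt{3}\right)\right) \frac{1}{-18 + W}}{2} = \frac{\left(D + \left(20 + 10 i \sqrt{3}\right)\right) \frac{1}{-18 + W}}{2} = \frac{\left(20 + D + 10 i \sqrt{3}\right) \frac{1}{-18 + W}}{2} = \frac{\frac{1}{-18 + W} \left(20 + D + 10 i \sqrt{3}\right)}{2} = \frac{20 + D + 10 i \sqrt{3}}{2 \left(-18 + W\right)}$)
$2 \cdot 170 + R{\left(-1,-21 \right)} = 2 \cdot 170 + \frac{20 - 1 + 10 i \sqrt{3}}{2 \left(-18 - 21\right)} = 340 + \frac{19 + 10 i \sqrt{3}}{2 \left(-39\right)} = 340 + \frac{1}{2} \left(- \frac{1}{39}\right) \left(19 + 10 i \sqrt{3}\right) = 340 - \left(\frac{19}{78} + \frac{5 i \sqrt{3}}{39}\right) = \frac{26501}{78} - \frac{5 i \sqrt{3}}{39}$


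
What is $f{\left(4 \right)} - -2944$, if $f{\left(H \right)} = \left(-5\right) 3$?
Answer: $2929$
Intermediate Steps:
$f{\left(H \right)} = -15$
$f{\left(4 \right)} - -2944 = -15 - -2944 = -15 + 2944 = 2929$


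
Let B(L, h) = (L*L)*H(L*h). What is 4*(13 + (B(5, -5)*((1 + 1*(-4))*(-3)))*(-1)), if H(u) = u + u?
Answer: 45052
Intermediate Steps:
H(u) = 2*u
B(L, h) = 2*h*L³ (B(L, h) = (L*L)*(2*(L*h)) = L²*(2*L*h) = 2*h*L³)
4*(13 + (B(5, -5)*((1 + 1*(-4))*(-3)))*(-1)) = 4*(13 + ((2*(-5)*5³)*((1 + 1*(-4))*(-3)))*(-1)) = 4*(13 + ((2*(-5)*125)*((1 - 4)*(-3)))*(-1)) = 4*(13 - (-3750)*(-3)*(-1)) = 4*(13 - 1250*9*(-1)) = 4*(13 - 11250*(-1)) = 4*(13 + 11250) = 4*11263 = 45052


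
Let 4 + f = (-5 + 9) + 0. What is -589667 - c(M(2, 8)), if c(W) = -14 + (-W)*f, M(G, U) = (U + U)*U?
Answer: -589653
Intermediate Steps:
f = 0 (f = -4 + ((-5 + 9) + 0) = -4 + (4 + 0) = -4 + 4 = 0)
M(G, U) = 2*U² (M(G, U) = (2*U)*U = 2*U²)
c(W) = -14 (c(W) = -14 - W*0 = -14 + 0 = -14)
-589667 - c(M(2, 8)) = -589667 - 1*(-14) = -589667 + 14 = -589653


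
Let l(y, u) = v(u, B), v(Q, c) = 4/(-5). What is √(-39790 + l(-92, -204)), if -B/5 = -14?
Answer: 3*I*√110530/5 ≈ 199.48*I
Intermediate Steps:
B = 70 (B = -5*(-14) = 70)
v(Q, c) = -⅘ (v(Q, c) = 4*(-⅕) = -⅘)
l(y, u) = -⅘
√(-39790 + l(-92, -204)) = √(-39790 - ⅘) = √(-198954/5) = 3*I*√110530/5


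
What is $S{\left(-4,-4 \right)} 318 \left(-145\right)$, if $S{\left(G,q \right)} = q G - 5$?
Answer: $-507210$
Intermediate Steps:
$S{\left(G,q \right)} = -5 + G q$ ($S{\left(G,q \right)} = G q - 5 = -5 + G q$)
$S{\left(-4,-4 \right)} 318 \left(-145\right) = \left(-5 - -16\right) 318 \left(-145\right) = \left(-5 + 16\right) 318 \left(-145\right) = 11 \cdot 318 \left(-145\right) = 3498 \left(-145\right) = -507210$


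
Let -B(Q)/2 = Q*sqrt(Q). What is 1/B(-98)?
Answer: -I*sqrt(2)/2744 ≈ -0.00051538*I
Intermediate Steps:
B(Q) = -2*Q**(3/2) (B(Q) = -2*Q*sqrt(Q) = -2*Q**(3/2))
1/B(-98) = 1/(-(-1372)*I*sqrt(2)) = 1/(1372*I*sqrt(2)) = -I*sqrt(2)/2744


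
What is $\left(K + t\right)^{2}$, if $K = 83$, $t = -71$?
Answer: $144$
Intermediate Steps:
$\left(K + t\right)^{2} = \left(83 - 71\right)^{2} = 12^{2} = 144$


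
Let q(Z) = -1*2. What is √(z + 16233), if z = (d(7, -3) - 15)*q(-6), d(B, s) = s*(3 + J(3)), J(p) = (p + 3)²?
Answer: 3*√1833 ≈ 128.44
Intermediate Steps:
J(p) = (3 + p)²
d(B, s) = 39*s (d(B, s) = s*(3 + (3 + 3)²) = s*(3 + 6²) = s*(3 + 36) = s*39 = 39*s)
q(Z) = -2
z = 264 (z = (39*(-3) - 15)*(-2) = (-117 - 15)*(-2) = -132*(-2) = 264)
√(z + 16233) = √(264 + 16233) = √16497 = 3*√1833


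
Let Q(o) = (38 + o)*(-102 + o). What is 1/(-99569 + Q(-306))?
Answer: 1/9775 ≈ 0.00010230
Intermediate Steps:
Q(o) = (-102 + o)*(38 + o)
1/(-99569 + Q(-306)) = 1/(-99569 + (-3876 + (-306)² - 64*(-306))) = 1/(-99569 + (-3876 + 93636 + 19584)) = 1/(-99569 + 109344) = 1/9775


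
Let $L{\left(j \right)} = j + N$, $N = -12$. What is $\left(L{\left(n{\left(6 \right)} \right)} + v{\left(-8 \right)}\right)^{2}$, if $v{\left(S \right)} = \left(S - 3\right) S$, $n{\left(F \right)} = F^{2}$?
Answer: $12544$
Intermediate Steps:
$L{\left(j \right)} = -12 + j$ ($L{\left(j \right)} = j - 12 = -12 + j$)
$v{\left(S \right)} = S \left(-3 + S\right)$ ($v{\left(S \right)} = \left(-3 + S\right) S = S \left(-3 + S\right)$)
$\left(L{\left(n{\left(6 \right)} \right)} + v{\left(-8 \right)}\right)^{2} = \left(\left(-12 + 6^{2}\right) - 8 \left(-3 - 8\right)\right)^{2} = \left(\left(-12 + 36\right) - -88\right)^{2} = \left(24 + 88\right)^{2} = 112^{2} = 12544$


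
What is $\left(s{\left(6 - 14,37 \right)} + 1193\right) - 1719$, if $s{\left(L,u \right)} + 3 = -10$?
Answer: $-539$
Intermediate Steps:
$s{\left(L,u \right)} = -13$ ($s{\left(L,u \right)} = -3 - 10 = -13$)
$\left(s{\left(6 - 14,37 \right)} + 1193\right) - 1719 = \left(-13 + 1193\right) - 1719 = 1180 - 1719 = -539$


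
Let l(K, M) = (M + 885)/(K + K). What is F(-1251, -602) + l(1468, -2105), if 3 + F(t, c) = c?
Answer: -444375/734 ≈ -605.42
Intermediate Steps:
F(t, c) = -3 + c
l(K, M) = (885 + M)/(2*K) (l(K, M) = (885 + M)/((2*K)) = (885 + M)*(1/(2*K)) = (885 + M)/(2*K))
F(-1251, -602) + l(1468, -2105) = (-3 - 602) + (½)*(885 - 2105)/1468 = -605 + (½)*(1/1468)*(-1220) = -605 - 305/734 = -444375/734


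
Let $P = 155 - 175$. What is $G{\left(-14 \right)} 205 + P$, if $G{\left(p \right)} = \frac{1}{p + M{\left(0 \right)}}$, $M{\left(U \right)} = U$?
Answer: $- \frac{485}{14} \approx -34.643$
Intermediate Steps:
$G{\left(p \right)} = \frac{1}{p}$ ($G{\left(p \right)} = \frac{1}{p + 0} = \frac{1}{p}$)
$P = -20$ ($P = 155 - 175 = -20$)
$G{\left(-14 \right)} 205 + P = \frac{1}{-14} \cdot 205 - 20 = \left(- \frac{1}{14}\right) 205 - 20 = - \frac{205}{14} - 20 = - \frac{485}{14}$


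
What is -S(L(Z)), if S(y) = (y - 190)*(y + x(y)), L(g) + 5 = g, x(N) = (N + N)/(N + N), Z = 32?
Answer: 4564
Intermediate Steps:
x(N) = 1 (x(N) = (2*N)/((2*N)) = (2*N)*(1/(2*N)) = 1)
L(g) = -5 + g
S(y) = (1 + y)*(-190 + y) (S(y) = (y - 190)*(y + 1) = (-190 + y)*(1 + y) = (1 + y)*(-190 + y))
-S(L(Z)) = -(-190 + (-5 + 32)² - 189*(-5 + 32)) = -(-190 + 27² - 189*27) = -(-190 + 729 - 5103) = -1*(-4564) = 4564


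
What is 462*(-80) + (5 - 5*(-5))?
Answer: -36930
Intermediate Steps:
462*(-80) + (5 - 5*(-5)) = -36960 + (5 + 25) = -36960 + 30 = -36930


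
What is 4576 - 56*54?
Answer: 1552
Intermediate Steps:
4576 - 56*54 = 4576 - 3024 = 1552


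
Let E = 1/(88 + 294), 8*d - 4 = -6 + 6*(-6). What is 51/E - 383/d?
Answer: 371690/19 ≈ 19563.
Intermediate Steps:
d = -19/4 (d = ½ + (-6 + 6*(-6))/8 = ½ + (-6 - 36)/8 = ½ + (⅛)*(-42) = ½ - 21/4 = -19/4 ≈ -4.7500)
E = 1/382 ≈ 0.0026178
51/E - 383/d = 51/(1/382) - 383/(-19/4) = 51*382 - 383*(-4/19) = 19482 + 1532/19 = 371690/19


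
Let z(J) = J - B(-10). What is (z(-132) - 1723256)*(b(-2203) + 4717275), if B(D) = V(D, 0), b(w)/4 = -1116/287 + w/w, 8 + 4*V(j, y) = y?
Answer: -333316297026582/41 ≈ -8.1297e+12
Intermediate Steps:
V(j, y) = -2 + y/4
b(w) = -3316/287 (b(w) = 4*(-1116/287 + w/w) = 4*(-1116*1/287 + 1) = 4*(-1116/287 + 1) = 4*(-829/287) = -3316/287)
B(D) = -2 (B(D) = -2 + (1/4)*0 = -2 + 0 = -2)
z(J) = 2 + J (z(J) = J - 1*(-2) = J + 2 = 2 + J)
(z(-132) - 1723256)*(b(-2203) + 4717275) = ((2 - 132) - 1723256)*(-3316/287 + 4717275) = (-130 - 1723256)*(1353854609/287) = -1723386*1353854609/287 = -333316297026582/41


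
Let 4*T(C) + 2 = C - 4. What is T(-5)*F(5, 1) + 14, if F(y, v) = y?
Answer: ¼ ≈ 0.25000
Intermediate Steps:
T(C) = -3/2 + C/4 (T(C) = -½ + (C - 4)/4 = -½ + (-4 + C)/4 = -½ + (-1 + C/4) = -3/2 + C/4)
T(-5)*F(5, 1) + 14 = (-3/2 + (¼)*(-5))*5 + 14 = (-3/2 - 5/4)*5 + 14 = -11/4*5 + 14 = -55/4 + 14 = ¼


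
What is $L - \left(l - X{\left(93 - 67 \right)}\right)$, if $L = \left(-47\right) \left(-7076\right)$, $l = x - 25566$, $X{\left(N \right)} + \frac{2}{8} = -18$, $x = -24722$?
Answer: $\frac{1531367}{4} \approx 3.8284 \cdot 10^{5}$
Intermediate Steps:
$X{\left(N \right)} = - \frac{73}{4}$ ($X{\left(N \right)} = - \frac{1}{4} - 18 = - \frac{73}{4}$)
$l = -50288$ ($l = -24722 - 25566 = -50288$)
$L = 332572$
$L - \left(l - X{\left(93 - 67 \right)}\right) = 332572 - \left(-50288 - - \frac{73}{4}\right) = 332572 - \left(-50288 + \frac{73}{4}\right) = 332572 - - \frac{201079}{4} = 332572 + \frac{201079}{4} = \frac{1531367}{4}$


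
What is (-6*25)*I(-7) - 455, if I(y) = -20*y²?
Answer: 146545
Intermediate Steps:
(-6*25)*I(-7) - 455 = (-6*25)*(-20*(-7)²) - 455 = -(-3000)*49 - 455 = -150*(-980) - 455 = 147000 - 455 = 146545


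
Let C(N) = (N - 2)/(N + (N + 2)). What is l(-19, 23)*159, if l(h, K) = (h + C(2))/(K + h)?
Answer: -3021/4 ≈ -755.25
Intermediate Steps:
C(N) = (-2 + N)/(2 + 2*N) (C(N) = (-2 + N)/(N + (2 + N)) = (-2 + N)/(2 + 2*N))
l(h, K) = h/(K + h) (l(h, K) = (h + (-2 + 2)/(2*(1 + 2)))/(K + h) = (h + (1/2)*0/3)/(K + h) = (h + (1/2)*(1/3)*0)/(K + h) = (h + 0)/(K + h) = h/(K + h))
l(-19, 23)*159 = -19/(23 - 19)*159 = -19/4*159 = -3021/4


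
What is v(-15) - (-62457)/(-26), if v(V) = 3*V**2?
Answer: -44907/26 ≈ -1727.2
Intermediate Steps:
v(-15) - (-62457)/(-26) = 3*(-15)**2 - (-62457)/(-26) = 3*225 - (-62457)*(-1)/26 = 675 - 327*191/26 = 675 - 62457/26 = -44907/26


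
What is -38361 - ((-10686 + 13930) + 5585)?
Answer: -47190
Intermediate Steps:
-38361 - ((-10686 + 13930) + 5585) = -38361 - (3244 + 5585) = -38361 - 1*8829 = -38361 - 8829 = -47190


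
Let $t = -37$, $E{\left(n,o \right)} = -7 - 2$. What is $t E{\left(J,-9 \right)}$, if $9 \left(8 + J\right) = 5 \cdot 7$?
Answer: $333$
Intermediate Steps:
$J = - \frac{37}{9}$ ($J = -8 + \frac{5 \cdot 7}{9} = -8 + \frac{1}{9} \cdot 35 = -8 + \frac{35}{9} = - \frac{37}{9} \approx -4.1111$)
$E{\left(n,o \right)} = -9$ ($E{\left(n,o \right)} = -7 - 2 = -9$)
$t E{\left(J,-9 \right)} = \left(-37\right) \left(-9\right) = 333$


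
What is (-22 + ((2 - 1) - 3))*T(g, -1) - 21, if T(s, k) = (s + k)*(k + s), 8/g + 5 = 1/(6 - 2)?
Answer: -70005/361 ≈ -193.92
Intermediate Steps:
g = -32/19 (g = 8/(-5 + 1/(6 - 2)) = 8/(-5 + 1/4) = 8/(-5 + ¼) = 8/(-19/4) = 8*(-4/19) = -32/19 ≈ -1.6842)
T(s, k) = (k + s)² (T(s, k) = (k + s)*(k + s) = (k + s)²)
(-22 + ((2 - 1) - 3))*T(g, -1) - 21 = (-22 + ((2 - 1) - 3))*(-1 - 32/19)² - 21 = (-22 + (1 - 3))*(-51/19)² - 21 = (-22 - 2)*(2601/361) - 21 = -24*2601/361 - 21 = -62424/361 - 21 = -70005/361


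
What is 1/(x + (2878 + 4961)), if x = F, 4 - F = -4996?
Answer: 1/12839 ≈ 7.7888e-5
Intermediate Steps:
F = 5000 (F = 4 - 1*(-4996) = 4 + 4996 = 5000)
x = 5000
1/(x + (2878 + 4961)) = 1/(5000 + (2878 + 4961)) = 1/(5000 + 7839) = 1/12839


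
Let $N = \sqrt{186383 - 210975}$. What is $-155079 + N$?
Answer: $-155079 + 4 i \sqrt{1537} \approx -1.5508 \cdot 10^{5} + 156.82 i$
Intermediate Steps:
$N = 4 i \sqrt{1537}$ ($N = \sqrt{-24592} = 4 i \sqrt{1537} \approx 156.82 i$)
$-155079 + N = -155079 + 4 i \sqrt{1537}$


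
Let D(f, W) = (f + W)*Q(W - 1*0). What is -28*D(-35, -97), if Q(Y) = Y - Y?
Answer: 0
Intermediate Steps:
Q(Y) = 0
D(f, W) = 0 (D(f, W) = (f + W)*0 = (W + f)*0 = 0)
-28*D(-35, -97) = -28*0 = 0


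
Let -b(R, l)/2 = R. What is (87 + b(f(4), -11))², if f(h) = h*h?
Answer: 3025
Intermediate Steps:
f(h) = h²
b(R, l) = -2*R
(87 + b(f(4), -11))² = (87 - 2*4²)² = (87 - 2*16)² = (87 - 32)² = 55² = 3025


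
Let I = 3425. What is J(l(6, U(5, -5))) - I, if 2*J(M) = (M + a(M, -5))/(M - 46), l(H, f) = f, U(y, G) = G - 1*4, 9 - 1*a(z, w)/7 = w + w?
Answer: -188437/55 ≈ -3426.1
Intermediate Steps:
a(z, w) = 63 - 14*w (a(z, w) = 63 - 7*(w + w) = 63 - 14*w)
U(y, G) = -4 + G (U(y, G) = G - 4 = -4 + G)
J(M) = (133 + M)/(2*(-46 + M)) (J(M) = ((M + (63 - 14*(-5)))/(M - 46))/2 = ((M + (63 + 70))/(-46 + M))/2 = ((M + 133)/(-46 + M))/2 = ((133 + M)/(-46 + M))/2 = (133 + M)/(2*(-46 + M)))
J(l(6, U(5, -5))) - I = (133 + (-4 - 5))/(2*(-46 + (-4 - 5))) - 1*3425 = (133 - 9)/(2*(-46 - 9)) - 3425 = (½)*124/(-55) - 3425 = (½)*(-1/55)*124 - 3425 = -62/55 - 3425 = -188437/55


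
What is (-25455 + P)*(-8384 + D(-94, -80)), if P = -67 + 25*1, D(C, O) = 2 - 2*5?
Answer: 213970824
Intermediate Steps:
D(C, O) = -8 (D(C, O) = 2 - 10 = -8)
P = -42 (P = -67 + 25 = -42)
(-25455 + P)*(-8384 + D(-94, -80)) = (-25455 - 42)*(-8384 - 8) = -25497*(-8392) = 213970824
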